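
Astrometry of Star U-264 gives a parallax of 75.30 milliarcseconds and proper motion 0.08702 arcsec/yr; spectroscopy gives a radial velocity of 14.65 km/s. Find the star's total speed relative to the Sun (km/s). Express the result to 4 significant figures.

15.64 km/s

d = 1/p = 1/0.07530″ = 13.28 pc.
v_t = 4.740 μ d = 4.740 × 0.08702 × 13.28 = 5.4777 km/s.
v = √(v_r² + v_t²) = √(14.65² + 5.4777²) = √244.628 = 15.641 km/s.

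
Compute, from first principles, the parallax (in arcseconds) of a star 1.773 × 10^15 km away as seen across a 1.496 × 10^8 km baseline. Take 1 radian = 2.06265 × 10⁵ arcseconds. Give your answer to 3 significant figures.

0.0174 arcsec

θ ≈ B/d = (1.496 × 10^8) / (1.773 × 10^15) = 8.4377 × 10^-8 rad.
In arcseconds: 8.4377 × 10^-8 × 206265 = 0.017404″.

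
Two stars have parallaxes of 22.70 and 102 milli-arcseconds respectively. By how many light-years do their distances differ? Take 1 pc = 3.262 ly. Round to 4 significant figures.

d_A = 1/0.02270″ = 44.053 pc; d_B = 1/0.1020″ = 9.8039 pc.
|d_B − d_A| = |9.8039 − 44.053| = 34.249 pc = 34.249 × 3.262 ly = 111.72 ly.

111.7 ly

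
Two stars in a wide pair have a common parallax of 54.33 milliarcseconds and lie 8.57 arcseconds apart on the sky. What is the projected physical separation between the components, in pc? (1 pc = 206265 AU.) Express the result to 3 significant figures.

d = 1/p = 1/0.05433″ = 18.406 pc.
At distance d (pc), an angle of θ arcsec spans θ·d AU: s = 8.57 × 18.406 = 157.74 AU.
= 157.74 / 206265 = 0.00076474 pc.

0.000765 pc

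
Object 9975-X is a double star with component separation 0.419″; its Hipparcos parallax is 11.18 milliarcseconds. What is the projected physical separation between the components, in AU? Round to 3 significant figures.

d = 1/p = 1/0.01118″ = 89.445 pc.
At distance d (pc), an angle of θ arcsec spans θ·d AU: s = 0.419 × 89.445 = 37.477 AU.

37.5 AU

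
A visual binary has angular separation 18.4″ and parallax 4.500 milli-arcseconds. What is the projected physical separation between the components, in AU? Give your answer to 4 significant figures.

4089 AU

d = 1/p = 1/0.004500″ = 222.22 pc.
At distance d (pc), an angle of θ arcsec spans θ·d AU: s = 18.4 × 222.22 = 4088.8 AU.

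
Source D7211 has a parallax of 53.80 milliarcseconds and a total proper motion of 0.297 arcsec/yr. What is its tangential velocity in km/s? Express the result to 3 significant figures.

d = 1/p = 1/0.05380″ = 18.587 pc.
v_t = 4.74 × μ × d = 4.74 × 0.297 × 18.587 = 26.166 km/s.

26.2 km/s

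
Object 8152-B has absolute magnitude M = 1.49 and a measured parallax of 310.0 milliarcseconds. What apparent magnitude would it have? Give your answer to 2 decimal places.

m = -0.97

d = 1/p = 1/0.3100″ = 3.2258 pc.
m − M = 5 log₁₀ d − 5 = 5 log₁₀(3.2258) − 5 = 2.5432 − 5 = -2.4568.
m = M + (m − M) = 1.49 + (-2.4568) = -0.97.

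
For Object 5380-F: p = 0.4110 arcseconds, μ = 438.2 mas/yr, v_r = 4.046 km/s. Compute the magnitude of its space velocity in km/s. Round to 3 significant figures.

d = 1/p = 1/0.4110″ = 2.4331 pc.
μ = 438.2 mas/yr = 0.4382 ″/yr.
v_t = 4.740 μ d = 4.740 × 0.4382 × 2.4331 = 5.0537 km/s.
v = √(v_r² + v_t²) = √(4.046² + 5.0537²) = √41.91 = 6.4738 km/s.

6.47 km/s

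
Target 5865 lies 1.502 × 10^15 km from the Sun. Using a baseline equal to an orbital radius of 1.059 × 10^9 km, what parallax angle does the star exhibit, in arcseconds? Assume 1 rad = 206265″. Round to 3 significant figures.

θ ≈ B/d = (1.059 × 10^9) / (1.502 × 10^15) = 7.0506 × 10^-7 rad.
In arcseconds: 7.0506 × 10^-7 × 206265 = 0.14543″.

0.145 arcsec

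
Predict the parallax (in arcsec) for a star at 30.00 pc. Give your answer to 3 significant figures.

0.0333 arcsec

p = 1/d = 1/30 = 0.033333 arcsec.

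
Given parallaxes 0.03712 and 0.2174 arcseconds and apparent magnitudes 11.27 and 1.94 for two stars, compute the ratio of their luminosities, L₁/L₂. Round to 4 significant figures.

d₁ = 1/p₁ = 1/0.03712″ = 26.94 pc; d₂ = 1/p₂ = 1/0.2174″ = 4.5998 pc.
M₁ = m₁ − 5 log₁₀ d₁ + 5 = 11.27 − 7.1520 + 5 = 9.1180.
M₂ = 1.94 − 3.3137 + 5 = 3.6263.
L₁/L₂ = 10^(0.4(M₂ − M₁)) = 10^(0.4 × (-5.4917)) = 10^(-2.19668) = 0.006358.

L₁/L₂ = 0.006358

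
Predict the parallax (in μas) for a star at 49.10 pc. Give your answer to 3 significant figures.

p = 1/d = 1/49.1 = 0.020367 arcsec.
= 0.020367 × 10⁶ = 20367 μas.

20400 μas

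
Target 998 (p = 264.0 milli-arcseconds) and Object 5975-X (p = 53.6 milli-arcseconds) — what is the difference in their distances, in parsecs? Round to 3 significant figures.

14.9 pc

d_A = 1/0.2640″ = 3.7879 pc; d_B = 1/0.05360″ = 18.657 pc.
|d_B − d_A| = |18.657 − 3.7879| = 14.869 pc.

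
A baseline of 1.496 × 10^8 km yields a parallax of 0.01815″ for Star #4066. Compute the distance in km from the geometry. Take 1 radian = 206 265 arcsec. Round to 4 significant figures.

θ = 0.01815″ = 0.01815/206265 = 8.7994 × 10^-8 rad.
d = B/θ = (1.496 × 10^8) / (8.7994 × 10^-8) = 1.7001 × 10^15 km.

1.700 × 10^15 km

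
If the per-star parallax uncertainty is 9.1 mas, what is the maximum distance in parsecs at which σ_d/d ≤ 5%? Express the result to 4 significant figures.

5.495 pc

σ_d/d = σ_p/p, so the condition is σ_p/p ≤ 0.05, i.e. p ≥ σ_p/0.05.
p_min = 9.1/0.05 = 182 mas = 0.182 arcsec.
d_max = 1/p_min = 1/0.182 = 5.4945 pc.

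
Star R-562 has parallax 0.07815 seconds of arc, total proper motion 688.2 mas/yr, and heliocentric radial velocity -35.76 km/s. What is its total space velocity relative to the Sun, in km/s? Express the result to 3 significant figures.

55.0 km/s

d = 1/p = 1/0.07815″ = 12.796 pc.
μ = 688.2 mas/yr = 0.6882 ″/yr.
v_t = 4.740 μ d = 4.740 × 0.6882 × 12.796 = 41.741 km/s.
v = √(v_r² + v_t²) = √((-35.76)² + 41.741²) = √3021.09 = 54.964 km/s.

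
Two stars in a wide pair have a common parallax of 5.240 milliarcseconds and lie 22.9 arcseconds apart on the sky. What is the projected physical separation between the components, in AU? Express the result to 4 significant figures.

d = 1/p = 1/0.005240″ = 190.84 pc.
At distance d (pc), an angle of θ arcsec spans θ·d AU: s = 22.9 × 190.84 = 4370.2 AU.

4370 AU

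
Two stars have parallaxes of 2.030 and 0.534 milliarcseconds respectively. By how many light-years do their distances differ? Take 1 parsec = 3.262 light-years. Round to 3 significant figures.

d_A = 1/0.002030″ = 492.61 pc; d_B = 1/0.0005340″ = 1872.7 pc.
|d_B − d_A| = |1872.7 − 492.61| = 1380.1 pc = 1380.1 × 3.262 ly = 4501.9 ly.

4500 ly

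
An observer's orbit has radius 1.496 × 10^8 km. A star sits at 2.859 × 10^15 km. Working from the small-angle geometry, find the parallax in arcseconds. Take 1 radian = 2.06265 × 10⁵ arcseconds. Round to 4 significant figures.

θ ≈ B/d = (1.496 × 10^8) / (2.859 × 10^15) = 5.2326 × 10^-8 rad.
In arcseconds: 5.2326 × 10^-8 × 206265 = 0.010793″.

0.01079 arcsec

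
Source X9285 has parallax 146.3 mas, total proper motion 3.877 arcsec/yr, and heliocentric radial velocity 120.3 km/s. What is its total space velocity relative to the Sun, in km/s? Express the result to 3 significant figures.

174 km/s

d = 1/p = 1/0.1463″ = 6.8353 pc.
v_t = 4.740 μ d = 4.740 × 3.877 × 6.8353 = 125.61 km/s.
v = √(v_r² + v_t²) = √(120.3² + 125.61²) = √30250 = 173.93 km/s.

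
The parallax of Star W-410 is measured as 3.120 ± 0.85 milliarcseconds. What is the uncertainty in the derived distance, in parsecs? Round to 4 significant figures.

87.32 pc

d = 1/p, so σ_d = σ_p / p².
σ_d = 0.000850 / (0.003120)² = 0.000850 / 0.0000097344 = 87.319 pc.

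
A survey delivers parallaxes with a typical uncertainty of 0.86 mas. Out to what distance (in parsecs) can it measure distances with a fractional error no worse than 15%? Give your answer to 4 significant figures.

σ_d/d = σ_p/p, so the condition is σ_p/p ≤ 0.15, i.e. p ≥ σ_p/0.15.
p_min = 0.86/0.15 = 5.7333 mas = 0.0057333 arcsec.
d_max = 1/p_min = 1/0.0057333 = 174.42 pc.

174.4 pc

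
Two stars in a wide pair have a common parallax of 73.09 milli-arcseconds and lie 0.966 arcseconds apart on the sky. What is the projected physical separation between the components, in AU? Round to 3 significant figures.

d = 1/p = 1/0.07309″ = 13.682 pc.
At distance d (pc), an angle of θ arcsec spans θ·d AU: s = 0.966 × 13.682 = 13.217 AU.

13.2 AU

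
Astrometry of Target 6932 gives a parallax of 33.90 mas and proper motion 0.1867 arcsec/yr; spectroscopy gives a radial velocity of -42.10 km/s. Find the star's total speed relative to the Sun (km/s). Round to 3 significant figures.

d = 1/p = 1/0.03390″ = 29.499 pc.
v_t = 4.740 μ d = 4.740 × 0.1867 × 29.499 = 26.105 km/s.
v = √(v_r² + v_t²) = √((-42.10)² + 26.105²) = √2453.88 = 49.537 km/s.

49.5 km/s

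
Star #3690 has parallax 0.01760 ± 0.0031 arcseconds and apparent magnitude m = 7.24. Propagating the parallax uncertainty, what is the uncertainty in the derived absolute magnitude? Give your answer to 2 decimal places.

σ_M = 0.38 mag

M = m − 5 log₁₀ d + 5 = m + 5 log₁₀ p + 5, so ∂M/∂p = 5/(p ln 10).
σ_M = (5/ln 10) · (σ_p/p) = 2.1715 × 0.0031/0.01760 = 2.1715 × 0.17614 = 0.38249.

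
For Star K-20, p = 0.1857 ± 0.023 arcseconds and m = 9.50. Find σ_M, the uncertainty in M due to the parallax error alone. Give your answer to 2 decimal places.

σ_M = 0.27 mag

M = m − 5 log₁₀ d + 5 = m + 5 log₁₀ p + 5, so ∂M/∂p = 5/(p ln 10).
σ_M = (5/ln 10) · (σ_p/p) = 2.1715 × 0.023/0.1857 = 2.1715 × 0.12386 = 0.26896.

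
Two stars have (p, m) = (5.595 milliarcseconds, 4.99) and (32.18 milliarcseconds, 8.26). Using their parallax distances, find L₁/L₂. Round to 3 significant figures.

d₁ = 1/p₁ = 1/0.005595″ = 178.73 pc; d₂ = 1/p₂ = 1/0.03218″ = 31.075 pc.
M₁ = m₁ − 5 log₁₀ d₁ + 5 = 4.99 − 11.2610 + 5 = -1.2710.
M₂ = 8.26 − 7.4621 + 5 = 5.7979.
L₁/L₂ = 10^(0.4(M₂ − M₁)) = 10^(0.4 × 7.0689) = 10^2.82756 = 672.3.

L₁/L₂ = 672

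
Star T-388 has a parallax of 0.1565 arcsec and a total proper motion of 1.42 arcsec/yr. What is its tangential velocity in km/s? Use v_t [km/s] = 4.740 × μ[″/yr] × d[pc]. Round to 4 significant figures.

43.01 km/s

d = 1/p = 1/0.1565″ = 6.3898 pc.
v_t = 4.74 × μ × d = 4.74 × 1.42 × 6.3898 = 43.008 km/s.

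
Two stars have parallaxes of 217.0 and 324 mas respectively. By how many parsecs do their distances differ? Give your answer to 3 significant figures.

d_A = 1/0.2170″ = 4.6083 pc; d_B = 1/0.3240″ = 3.0864 pc.
|d_B − d_A| = |3.0864 − 4.6083| = 1.5219 pc.

1.52 pc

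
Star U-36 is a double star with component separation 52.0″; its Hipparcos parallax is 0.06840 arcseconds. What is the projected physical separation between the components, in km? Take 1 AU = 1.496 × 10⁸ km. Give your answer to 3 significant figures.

d = 1/p = 1/0.06840″ = 14.62 pc.
At distance d (pc), an angle of θ arcsec spans θ·d AU: s = 52.0 × 14.62 = 760.24 AU.
= 760.24 × 1.496 × 10⁸ km = 1.1373 × 10^11 km.

1.14 × 10^11 km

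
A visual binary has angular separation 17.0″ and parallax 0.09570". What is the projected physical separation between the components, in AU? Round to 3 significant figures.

178 AU

d = 1/p = 1/0.09570″ = 10.449 pc.
At distance d (pc), an angle of θ arcsec spans θ·d AU: s = 17.0 × 10.449 = 177.63 AU.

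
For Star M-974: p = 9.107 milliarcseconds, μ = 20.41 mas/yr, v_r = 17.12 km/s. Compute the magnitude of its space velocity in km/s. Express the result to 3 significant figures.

20.1 km/s

d = 1/p = 1/0.009107″ = 109.81 pc.
μ = 20.41 mas/yr = 0.02041 ″/yr.
v_t = 4.740 μ d = 4.740 × 0.02041 × 109.81 = 10.623 km/s.
v = √(v_r² + v_t²) = √(17.12² + 10.623²) = √405.943 = 20.148 km/s.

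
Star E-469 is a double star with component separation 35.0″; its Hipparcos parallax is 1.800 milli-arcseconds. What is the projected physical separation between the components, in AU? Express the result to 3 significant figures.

d = 1/p = 1/0.001800″ = 555.56 pc.
At distance d (pc), an angle of θ arcsec spans θ·d AU: s = 35.0 × 555.56 = 19445 AU.

19400 AU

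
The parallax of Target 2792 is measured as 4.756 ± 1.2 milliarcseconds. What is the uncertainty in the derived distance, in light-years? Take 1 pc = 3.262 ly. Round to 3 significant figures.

d = 1/p, so σ_d = σ_p / p².
σ_d = 0.00120 / (0.004756)² = 0.00120 / 0.00002262 = 53.05 pc = 53.05 × 3.262 ly = 173.05 ly.

173 ly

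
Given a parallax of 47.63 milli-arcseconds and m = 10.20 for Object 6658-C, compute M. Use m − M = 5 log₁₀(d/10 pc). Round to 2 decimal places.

d = 1/p = 1/0.04763″ = 20.995 pc.
m − M = 5 log₁₀(20.995) − 5 = 6.6106 − 5 = 1.6106.
M = m − (m − M) = 10.20 − 1.6106 = 8.59.

M = 8.59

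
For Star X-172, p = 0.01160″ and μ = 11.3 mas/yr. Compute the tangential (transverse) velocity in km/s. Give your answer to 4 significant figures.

4.617 km/s

d = 1/p = 1/0.01160″ = 86.207 pc.
μ = 11.3 mas/yr = 0.0113 ″/yr.
v_t = 4.74 × μ × d = 4.74 × 0.0113 × 86.207 = 4.6174 km/s.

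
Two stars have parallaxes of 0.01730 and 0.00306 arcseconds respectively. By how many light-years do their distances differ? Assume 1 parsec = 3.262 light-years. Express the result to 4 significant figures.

877.5 ly

d_A = 1/0.01730″ = 57.803 pc; d_B = 1/0.003060″ = 326.8 pc.
|d_B − d_A| = |326.8 − 57.803| = 269 pc = 269 × 3.262 ly = 877.48 ly.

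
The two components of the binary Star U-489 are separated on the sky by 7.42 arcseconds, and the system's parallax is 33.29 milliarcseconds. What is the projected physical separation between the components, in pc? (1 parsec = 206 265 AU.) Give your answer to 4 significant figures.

0.001081 pc

d = 1/p = 1/0.03329″ = 30.039 pc.
At distance d (pc), an angle of θ arcsec spans θ·d AU: s = 7.42 × 30.039 = 222.89 AU.
= 222.89 / 206265 = 0.0010806 pc.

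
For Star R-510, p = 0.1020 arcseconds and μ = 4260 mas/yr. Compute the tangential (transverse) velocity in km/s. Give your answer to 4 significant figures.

198.0 km/s

d = 1/p = 1/0.1020″ = 9.8039 pc.
μ = 4260 mas/yr = 4.26 ″/yr.
v_t = 4.74 × μ × d = 4.74 × 4.26 × 9.8039 = 197.96 km/s.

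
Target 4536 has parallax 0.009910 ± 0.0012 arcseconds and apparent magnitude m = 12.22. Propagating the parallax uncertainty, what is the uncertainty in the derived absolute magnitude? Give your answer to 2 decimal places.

σ_M = 0.26 mag

M = m − 5 log₁₀ d + 5 = m + 5 log₁₀ p + 5, so ∂M/∂p = 5/(p ln 10).
σ_M = (5/ln 10) · (σ_p/p) = 2.1715 × 0.0012/0.009910 = 2.1715 × 0.12109 = 0.26295.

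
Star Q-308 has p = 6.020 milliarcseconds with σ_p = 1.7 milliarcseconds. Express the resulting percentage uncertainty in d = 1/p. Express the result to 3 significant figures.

28.2%

For d = 1/p, |σ_d/d| = |σ_p/p|.
σ_p/p = 1.7 / 6.020 = 0.28239 = 28.239%.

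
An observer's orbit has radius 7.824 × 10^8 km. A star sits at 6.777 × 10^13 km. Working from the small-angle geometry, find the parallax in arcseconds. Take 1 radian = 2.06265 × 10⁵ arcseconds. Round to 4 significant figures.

θ ≈ B/d = (7.824 × 10^8) / (6.777 × 10^13) = 1.1545 × 10^-5 rad.
In arcseconds: 1.1545 × 10^-5 × 206265 = 2.3813″.

2.381 arcsec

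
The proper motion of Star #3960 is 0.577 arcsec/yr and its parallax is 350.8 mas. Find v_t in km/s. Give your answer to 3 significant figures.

7.80 km/s

d = 1/p = 1/0.3508″ = 2.8506 pc.
v_t = 4.74 × μ × d = 4.74 × 0.577 × 2.8506 = 7.7963 km/s.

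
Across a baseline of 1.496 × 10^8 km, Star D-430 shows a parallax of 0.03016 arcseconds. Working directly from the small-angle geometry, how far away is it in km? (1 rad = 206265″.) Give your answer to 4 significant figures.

θ = 0.03016″ = 0.03016/206265 = 1.4622 × 10^-7 rad.
d = B/θ = (1.496 × 10^8) / (1.4622 × 10^-7) = 1.0231 × 10^15 km.

1.023 × 10^15 km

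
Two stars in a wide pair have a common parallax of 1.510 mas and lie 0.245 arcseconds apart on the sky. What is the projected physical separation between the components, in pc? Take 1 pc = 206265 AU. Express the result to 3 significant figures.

0.000787 pc

d = 1/p = 1/0.001510″ = 662.25 pc.
At distance d (pc), an angle of θ arcsec spans θ·d AU: s = 0.245 × 662.25 = 162.25 AU.
= 162.25 / 206265 = 0.00078661 pc.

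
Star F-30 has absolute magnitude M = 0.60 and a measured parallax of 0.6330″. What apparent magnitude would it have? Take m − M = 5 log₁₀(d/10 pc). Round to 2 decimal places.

m = -3.41

d = 1/p = 1/0.6330″ = 1.5798 pc.
m − M = 5 log₁₀ d − 5 = 5 log₁₀(1.5798) − 5 = 0.9930 − 5 = -4.0070.
m = M + (m − M) = 0.60 + (-4.0070) = -3.41.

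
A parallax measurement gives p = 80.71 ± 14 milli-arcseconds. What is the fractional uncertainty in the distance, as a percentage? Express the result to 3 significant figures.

For d = 1/p, |σ_d/d| = |σ_p/p|.
σ_p/p = 14 / 80.71 = 0.17346 = 17.346%.

17.3%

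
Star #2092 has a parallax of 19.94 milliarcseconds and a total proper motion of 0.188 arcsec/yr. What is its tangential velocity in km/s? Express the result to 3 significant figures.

d = 1/p = 1/0.01994″ = 50.15 pc.
v_t = 4.74 × μ × d = 4.74 × 0.188 × 50.15 = 44.69 km/s.

44.7 km/s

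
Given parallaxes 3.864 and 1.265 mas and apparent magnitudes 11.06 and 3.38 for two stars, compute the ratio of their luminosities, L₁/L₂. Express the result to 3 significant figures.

d₁ = 1/p₁ = 1/0.003864″ = 258.8 pc; d₂ = 1/p₂ = 1/0.001265″ = 790.51 pc.
M₁ = m₁ − 5 log₁₀ d₁ + 5 = 11.06 − 12.0648 + 5 = 3.9952.
M₂ = 3.38 − 14.4895 + 5 = -6.1095.
L₁/L₂ = 10^(0.4(M₂ − M₁)) = 10^(0.4 × (-10.1047)) = 10^(-4.04188) = 0.000090807.

L₁/L₂ = 9.08 × 10^-5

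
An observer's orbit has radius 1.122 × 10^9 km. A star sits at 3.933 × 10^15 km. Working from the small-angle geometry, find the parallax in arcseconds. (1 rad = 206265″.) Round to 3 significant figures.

0.0588 arcsec

θ ≈ B/d = (1.122 × 10^9) / (3.933 × 10^15) = 2.8528 × 10^-7 rad.
In arcseconds: 2.8528 × 10^-7 × 206265 = 0.058843″.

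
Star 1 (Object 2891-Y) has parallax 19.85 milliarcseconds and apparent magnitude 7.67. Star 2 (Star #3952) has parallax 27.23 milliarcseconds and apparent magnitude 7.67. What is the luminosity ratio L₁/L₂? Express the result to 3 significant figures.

d₁ = 1/p₁ = 1/0.01985″ = 50.378 pc; d₂ = 1/p₂ = 1/0.02723″ = 36.724 pc.
M₁ = m₁ − 5 log₁₀ d₁ + 5 = 7.67 − 8.5112 + 5 = 4.1588.
M₂ = 7.67 − 7.8247 + 5 = 4.8453.
L₁/L₂ = 10^(0.4(M₂ − M₁)) = 10^(0.4 × 0.6865) = 10^0.27460 = 1.8819.

L₁/L₂ = 1.88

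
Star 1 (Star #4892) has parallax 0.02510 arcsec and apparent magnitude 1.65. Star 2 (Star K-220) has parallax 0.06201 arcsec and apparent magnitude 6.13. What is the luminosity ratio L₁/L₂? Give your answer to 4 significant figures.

L₁/L₂ = 378.1

d₁ = 1/p₁ = 1/0.02510″ = 39.841 pc; d₂ = 1/p₂ = 1/0.06201″ = 16.126 pc.
M₁ = m₁ − 5 log₁₀ d₁ + 5 = 1.65 − 8.0017 + 5 = -1.3517.
M₂ = 6.13 − 6.0376 + 5 = 5.0924.
L₁/L₂ = 10^(0.4(M₂ − M₁)) = 10^(0.4 × 6.4441) = 10^2.57764 = 378.13.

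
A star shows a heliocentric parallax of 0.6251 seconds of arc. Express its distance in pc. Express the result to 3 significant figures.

1.60 pc

d = 1/p = 1/0.6251 = 1.5997 pc.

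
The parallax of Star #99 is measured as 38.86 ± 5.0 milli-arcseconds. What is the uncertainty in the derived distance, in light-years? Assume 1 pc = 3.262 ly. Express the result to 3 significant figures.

d = 1/p, so σ_d = σ_p / p².
σ_d = 0.00500 / (0.03886)² = 0.00500 / 0.0015101 = 3.311 pc = 3.311 × 3.262 ly = 10.8 ly.

10.8 ly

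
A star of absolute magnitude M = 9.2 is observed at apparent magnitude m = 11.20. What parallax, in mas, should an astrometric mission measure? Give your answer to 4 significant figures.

m − M = 11.20 − 9.2 = 2.00.
d = 10^((m−M)/5 + 1) = 10^1.400 = 25.119 pc.
p = 1/d = 1/25.119 = 0.039811 arcsec = 39.811 mas.

39.81 mas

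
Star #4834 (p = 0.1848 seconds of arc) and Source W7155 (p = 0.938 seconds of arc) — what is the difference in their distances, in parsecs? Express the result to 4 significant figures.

d_A = 1/0.1848″ = 5.4113 pc; d_B = 1/0.9380″ = 1.0661 pc.
|d_B − d_A| = |1.0661 − 5.4113| = 4.3452 pc.

4.345 pc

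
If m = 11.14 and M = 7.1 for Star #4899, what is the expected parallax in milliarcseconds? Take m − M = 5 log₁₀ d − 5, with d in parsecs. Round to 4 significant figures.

m − M = 11.14 − 7.1 = 4.04.
d = 10^((m−M)/5 + 1) = 10^1.808 = 64.269 pc.
p = 1/d = 1/64.269 = 0.01556 arcsec = 15.56 mas.

15.56 mas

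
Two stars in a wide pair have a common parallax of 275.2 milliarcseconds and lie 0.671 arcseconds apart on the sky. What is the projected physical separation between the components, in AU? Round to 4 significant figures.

d = 1/p = 1/0.2752″ = 3.6337 pc.
At distance d (pc), an angle of θ arcsec spans θ·d AU: s = 0.671 × 3.6337 = 2.4382 AU.

2.438 AU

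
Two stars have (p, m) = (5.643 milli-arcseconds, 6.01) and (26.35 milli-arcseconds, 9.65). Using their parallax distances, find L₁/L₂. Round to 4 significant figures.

d₁ = 1/p₁ = 1/0.005643″ = 177.21 pc; d₂ = 1/p₂ = 1/0.02635″ = 37.951 pc.
M₁ = m₁ − 5 log₁₀ d₁ + 5 = 6.01 − 11.2424 + 5 = -0.2324.
M₂ = 9.65 − 7.8961 + 5 = 6.7539.
L₁/L₂ = 10^(0.4(M₂ − M₁)) = 10^(0.4 × 6.9863) = 10^2.79452 = 623.05.

L₁/L₂ = 623.1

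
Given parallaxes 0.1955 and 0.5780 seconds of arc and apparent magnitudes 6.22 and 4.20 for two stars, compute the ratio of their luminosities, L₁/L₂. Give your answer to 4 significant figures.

L₁/L₂ = 1.360

d₁ = 1/p₁ = 1/0.1955″ = 5.1151 pc; d₂ = 1/p₂ = 1/0.5780″ = 1.7301 pc.
M₁ = m₁ − 5 log₁₀ d₁ + 5 = 6.22 − 3.5443 + 5 = 7.6757.
M₂ = 4.20 − 1.1904 + 5 = 8.0096.
L₁/L₂ = 10^(0.4(M₂ − M₁)) = 10^(0.4 × 0.3339) = 10^0.13356 = 1.3601.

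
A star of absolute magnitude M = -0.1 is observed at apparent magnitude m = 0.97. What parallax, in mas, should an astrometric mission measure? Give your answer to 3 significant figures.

m − M = 0.97 − (-0.1) = 1.07.
d = 10^((m−M)/5 + 1) = 10^1.214 = 16.368 pc.
p = 1/d = 1/16.368 = 0.061095 arcsec = 61.095 mas.

61.1 mas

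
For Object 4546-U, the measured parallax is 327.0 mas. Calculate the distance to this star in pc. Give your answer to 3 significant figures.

3.06 pc

p = 327.0 mas = 0.3270 arcsec.
d = 1/p = 1/0.3270 = 3.0581 pc.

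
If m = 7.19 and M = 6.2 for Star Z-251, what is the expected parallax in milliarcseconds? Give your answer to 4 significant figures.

63.39 mas

m − M = 7.19 − 6.2 = 0.99.
d = 10^((m−M)/5 + 1) = 10^1.198 = 15.776 pc.
p = 1/d = 1/15.776 = 0.063387 arcsec = 63.387 mas.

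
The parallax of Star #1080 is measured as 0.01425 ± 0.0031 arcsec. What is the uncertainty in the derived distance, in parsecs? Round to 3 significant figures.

15.3 pc

d = 1/p, so σ_d = σ_p / p².
σ_d = 0.00310 / (0.01425)² = 0.00310 / 0.00020306 = 15.266 pc.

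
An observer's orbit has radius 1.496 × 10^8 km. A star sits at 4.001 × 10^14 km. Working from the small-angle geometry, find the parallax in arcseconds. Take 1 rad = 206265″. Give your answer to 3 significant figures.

θ ≈ B/d = (1.496 × 10^8) / (4.001 × 10^14) = 3.7391 × 10^-7 rad.
In arcseconds: 3.7391 × 10^-7 × 206265 = 0.077125″.

0.0771 arcsec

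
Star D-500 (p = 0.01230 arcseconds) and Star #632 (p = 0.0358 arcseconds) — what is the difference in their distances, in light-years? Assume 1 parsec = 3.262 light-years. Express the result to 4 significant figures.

d_A = 1/0.01230″ = 81.301 pc; d_B = 1/0.03580″ = 27.933 pc.
|d_B − d_A| = |27.933 − 81.301| = 53.368 pc = 53.368 × 3.262 ly = 174.09 ly.

174.1 ly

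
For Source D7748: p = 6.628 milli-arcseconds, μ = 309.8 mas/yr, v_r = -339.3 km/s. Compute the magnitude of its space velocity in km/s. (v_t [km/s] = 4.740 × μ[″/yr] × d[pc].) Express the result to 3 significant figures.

405 km/s

d = 1/p = 1/0.006628″ = 150.88 pc.
μ = 309.8 mas/yr = 0.3098 ″/yr.
v_t = 4.740 μ d = 4.740 × 0.3098 × 150.88 = 221.56 km/s.
v = √(v_r² + v_t²) = √((-339.3)² + 221.56²) = √164213 = 405.23 km/s.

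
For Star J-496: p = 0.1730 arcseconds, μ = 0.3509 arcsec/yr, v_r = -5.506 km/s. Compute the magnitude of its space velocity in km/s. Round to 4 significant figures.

d = 1/p = 1/0.1730″ = 5.7803 pc.
v_t = 4.740 μ d = 4.740 × 0.3509 × 5.7803 = 9.6142 km/s.
v = √(v_r² + v_t²) = √((-5.506)² + 9.6142²) = √122.749 = 11.079 km/s.

11.08 km/s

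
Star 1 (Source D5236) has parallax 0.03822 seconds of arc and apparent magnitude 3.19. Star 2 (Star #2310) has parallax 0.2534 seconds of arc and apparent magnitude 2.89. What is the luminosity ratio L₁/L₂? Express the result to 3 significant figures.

d₁ = 1/p₁ = 1/0.03822″ = 26.164 pc; d₂ = 1/p₂ = 1/0.2534″ = 3.9463 pc.
M₁ = m₁ − 5 log₁₀ d₁ + 5 = 3.19 − 7.0885 + 5 = 1.1015.
M₂ = 2.89 − 2.9810 + 5 = 4.9090.
L₁/L₂ = 10^(0.4(M₂ − M₁)) = 10^(0.4 × 3.8075) = 10^1.52300 = 33.343.

L₁/L₂ = 33.3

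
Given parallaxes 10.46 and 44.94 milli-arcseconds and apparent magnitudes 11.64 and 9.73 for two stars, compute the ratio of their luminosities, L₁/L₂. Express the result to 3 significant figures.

L₁/L₂ = 3.18

d₁ = 1/p₁ = 1/0.01046″ = 95.602 pc; d₂ = 1/p₂ = 1/0.04494″ = 22.252 pc.
M₁ = m₁ − 5 log₁₀ d₁ + 5 = 11.64 − 9.9023 + 5 = 6.7377.
M₂ = 9.73 − 6.7368 + 5 = 7.9932.
L₁/L₂ = 10^(0.4(M₂ − M₁)) = 10^(0.4 × 1.2555) = 10^0.50220 = 3.1783.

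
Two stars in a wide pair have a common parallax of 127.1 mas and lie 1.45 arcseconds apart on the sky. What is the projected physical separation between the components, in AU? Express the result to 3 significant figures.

11.4 AU

d = 1/p = 1/0.1271″ = 7.8678 pc.
At distance d (pc), an angle of θ arcsec spans θ·d AU: s = 1.45 × 7.8678 = 11.408 AU.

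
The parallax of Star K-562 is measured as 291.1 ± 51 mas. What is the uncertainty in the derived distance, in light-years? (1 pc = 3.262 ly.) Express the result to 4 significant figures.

1.963 ly

d = 1/p, so σ_d = σ_p / p².
σ_d = 0.0510 / (0.2911)² = 0.0510 / 0.084739 = 0.60185 pc = 0.60185 × 3.262 ly = 1.9632 ly.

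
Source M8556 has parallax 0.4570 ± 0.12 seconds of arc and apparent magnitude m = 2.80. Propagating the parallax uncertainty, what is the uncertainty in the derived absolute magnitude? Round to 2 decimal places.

σ_M = 0.57 mag

M = m − 5 log₁₀ d + 5 = m + 5 log₁₀ p + 5, so ∂M/∂p = 5/(p ln 10).
σ_M = (5/ln 10) · (σ_p/p) = 2.1715 × 0.12/0.4570 = 2.1715 × 0.26258 = 0.57019.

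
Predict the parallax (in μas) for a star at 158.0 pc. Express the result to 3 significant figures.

6330 μas

p = 1/d = 1/158 = 0.0063291 arcsec.
= 0.0063291 × 10⁶ = 6329.1 μas.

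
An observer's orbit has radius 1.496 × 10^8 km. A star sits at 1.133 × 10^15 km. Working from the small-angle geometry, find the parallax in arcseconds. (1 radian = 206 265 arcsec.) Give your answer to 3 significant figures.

θ ≈ B/d = (1.496 × 10^8) / (1.133 × 10^15) = 1.3204 × 10^-7 rad.
In arcseconds: 1.3204 × 10^-7 × 206265 = 0.027235″.

0.0272 arcsec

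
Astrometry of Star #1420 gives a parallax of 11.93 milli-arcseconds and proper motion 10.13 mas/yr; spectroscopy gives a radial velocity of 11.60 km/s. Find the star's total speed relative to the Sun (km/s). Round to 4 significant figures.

12.28 km/s

d = 1/p = 1/0.01193″ = 83.822 pc.
μ = 10.13 mas/yr = 0.01013 ″/yr.
v_t = 4.740 μ d = 4.740 × 0.01013 × 83.822 = 4.0248 km/s.
v = √(v_r² + v_t²) = √(11.60² + 4.0248²) = √150.759 = 12.278 km/s.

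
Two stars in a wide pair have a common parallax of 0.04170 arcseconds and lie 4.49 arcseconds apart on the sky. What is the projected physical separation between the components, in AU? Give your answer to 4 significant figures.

d = 1/p = 1/0.04170″ = 23.981 pc.
At distance d (pc), an angle of θ arcsec spans θ·d AU: s = 4.49 × 23.981 = 107.67 AU.

107.7 AU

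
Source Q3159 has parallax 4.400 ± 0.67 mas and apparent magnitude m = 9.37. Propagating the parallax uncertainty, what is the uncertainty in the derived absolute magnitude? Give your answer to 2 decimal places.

σ_M = 0.33 mag

M = m − 5 log₁₀ d + 5 = m + 5 log₁₀ p + 5, so ∂M/∂p = 5/(p ln 10).
σ_M = (5/ln 10) · (σ_p/p) = 2.1715 × 0.67/4.400 = 2.1715 × 0.15227 = 0.33065.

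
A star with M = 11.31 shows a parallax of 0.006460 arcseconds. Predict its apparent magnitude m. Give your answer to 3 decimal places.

d = 1/p = 1/0.006460″ = 154.8 pc.
m − M = 5 log₁₀ d − 5 = 5 log₁₀(154.8) − 5 = 10.9489 − 5 = 5.9489.
m = M + (m − M) = 11.31 + 5.9489 = 17.259.

m = 17.259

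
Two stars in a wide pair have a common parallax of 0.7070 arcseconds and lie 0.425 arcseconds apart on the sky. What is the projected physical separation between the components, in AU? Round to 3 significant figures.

d = 1/p = 1/0.7070″ = 1.4144 pc.
At distance d (pc), an angle of θ arcsec spans θ·d AU: s = 0.425 × 1.4144 = 0.60112 AU.

0.601 AU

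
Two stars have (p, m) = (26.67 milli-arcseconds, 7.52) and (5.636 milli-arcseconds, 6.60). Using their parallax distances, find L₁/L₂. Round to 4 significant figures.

L₁/L₂ = 0.01914

d₁ = 1/p₁ = 1/0.02667″ = 37.495 pc; d₂ = 1/p₂ = 1/0.005636″ = 177.43 pc.
M₁ = m₁ − 5 log₁₀ d₁ + 5 = 7.52 − 7.8699 + 5 = 4.6501.
M₂ = 6.60 − 11.2451 + 5 = 0.3549.
L₁/L₂ = 10^(0.4(M₂ − M₁)) = 10^(0.4 × (-4.2952)) = 10^(-1.71808) = 0.019139.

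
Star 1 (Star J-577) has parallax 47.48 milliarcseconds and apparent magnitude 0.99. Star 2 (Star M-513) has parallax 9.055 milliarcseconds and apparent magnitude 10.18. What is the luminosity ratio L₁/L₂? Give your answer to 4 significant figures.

d₁ = 1/p₁ = 1/0.04748″ = 21.061 pc; d₂ = 1/p₂ = 1/0.009055″ = 110.44 pc.
M₁ = m₁ − 5 log₁₀ d₁ + 5 = 0.99 − 6.6174 + 5 = -0.6274.
M₂ = 10.18 − 10.2156 + 5 = 4.9644.
L₁/L₂ = 10^(0.4(M₂ − M₁)) = 10^(0.4 × 5.5918) = 10^2.23672 = 172.47.

L₁/L₂ = 172.5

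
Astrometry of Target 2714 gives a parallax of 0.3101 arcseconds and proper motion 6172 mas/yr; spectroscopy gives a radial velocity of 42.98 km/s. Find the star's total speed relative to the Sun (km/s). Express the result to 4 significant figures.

d = 1/p = 1/0.3101″ = 3.2248 pc.
μ = 6172 mas/yr = 6.172 ″/yr.
v_t = 4.740 μ d = 4.740 × 6.172 × 3.2248 = 94.342 km/s.
v = √(v_r² + v_t²) = √(42.98² + 94.342²) = √10747.7 = 103.67 km/s.

103.7 km/s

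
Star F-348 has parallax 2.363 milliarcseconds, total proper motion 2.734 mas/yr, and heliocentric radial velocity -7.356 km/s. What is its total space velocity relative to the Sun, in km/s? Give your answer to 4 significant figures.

d = 1/p = 1/0.002363″ = 423.19 pc.
μ = 2.734 mas/yr = 0.002734 ″/yr.
v_t = 4.740 μ d = 4.740 × 0.002734 × 423.19 = 5.4842 km/s.
v = √(v_r² + v_t²) = √((-7.356)² + 5.4842²) = √84.1872 = 9.1754 km/s.

9.175 km/s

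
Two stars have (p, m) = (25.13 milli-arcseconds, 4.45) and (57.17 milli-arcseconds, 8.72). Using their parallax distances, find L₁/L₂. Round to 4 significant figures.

d₁ = 1/p₁ = 1/0.02513″ = 39.793 pc; d₂ = 1/p₂ = 1/0.05717″ = 17.492 pc.
M₁ = m₁ − 5 log₁₀ d₁ + 5 = 4.45 − 7.9990 + 5 = 1.4510.
M₂ = 8.72 − 6.2142 + 5 = 7.5058.
L₁/L₂ = 10^(0.4(M₂ − M₁)) = 10^(0.4 × 6.0548) = 10^2.42192 = 264.19.

L₁/L₂ = 264.2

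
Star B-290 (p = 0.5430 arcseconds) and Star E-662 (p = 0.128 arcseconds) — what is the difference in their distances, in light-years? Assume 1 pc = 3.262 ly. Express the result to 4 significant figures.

d_A = 1/0.5430″ = 1.8416 pc; d_B = 1/0.1280″ = 7.8125 pc.
|d_B − d_A| = |7.8125 − 1.8416| = 5.9709 pc = 5.9709 × 3.262 ly = 19.477 ly.

19.48 ly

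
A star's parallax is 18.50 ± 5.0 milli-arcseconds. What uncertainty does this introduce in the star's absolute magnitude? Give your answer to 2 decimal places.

σ_M = 0.59 mag

M = m − 5 log₁₀ d + 5 = m + 5 log₁₀ p + 5, so ∂M/∂p = 5/(p ln 10).
σ_M = (5/ln 10) · (σ_p/p) = 2.1715 × 5.0/18.50 = 2.1715 × 0.27027 = 0.58689.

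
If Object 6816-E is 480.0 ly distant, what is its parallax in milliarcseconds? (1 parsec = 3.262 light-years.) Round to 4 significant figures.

d = 480.0 ly ÷ 3.262 = 147.15 pc.
p = 1/d = 1/147.15 = 0.0067958 arcsec.
= 0.0067958 × 1000 = 6.7958 mas.

6.796 mas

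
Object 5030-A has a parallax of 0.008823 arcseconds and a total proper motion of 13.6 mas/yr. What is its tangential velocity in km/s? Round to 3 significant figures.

7.31 km/s

d = 1/p = 1/0.008823″ = 113.34 pc.
μ = 13.6 mas/yr = 0.0136 ″/yr.
v_t = 4.74 × μ × d = 4.74 × 0.0136 × 113.34 = 7.3063 km/s.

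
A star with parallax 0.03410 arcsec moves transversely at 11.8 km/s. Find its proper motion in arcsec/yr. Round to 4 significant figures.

d = 1/p = 1/0.03410″ = 29.326 pc.
μ = v_t / (4.74 d) = 11.8 / (4.74 × 29.326) = 11.8 / 139.01 = 0.084886 ″/yr.

0.08489 arcsec/yr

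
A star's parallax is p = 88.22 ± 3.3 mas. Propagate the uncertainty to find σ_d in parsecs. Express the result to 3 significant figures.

0.424 pc

d = 1/p, so σ_d = σ_p / p².
σ_d = 0.00330 / (0.08822)² = 0.00330 / 0.0077828 = 0.42401 pc.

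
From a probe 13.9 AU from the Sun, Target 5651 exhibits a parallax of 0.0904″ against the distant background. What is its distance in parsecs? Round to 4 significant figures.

With baseline B (in AU) and parallax p (in arcsec), d = B/p parsecs.
d = 13.9 / 0.0904 = 153.76 pc.

153.8 pc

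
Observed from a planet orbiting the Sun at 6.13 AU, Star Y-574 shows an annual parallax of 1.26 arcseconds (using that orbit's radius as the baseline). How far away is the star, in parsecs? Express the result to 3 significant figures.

With baseline B (in AU) and parallax p (in arcsec), d = B/p parsecs.
d = 6.13 / 1.26 = 4.8651 pc.

4.87 pc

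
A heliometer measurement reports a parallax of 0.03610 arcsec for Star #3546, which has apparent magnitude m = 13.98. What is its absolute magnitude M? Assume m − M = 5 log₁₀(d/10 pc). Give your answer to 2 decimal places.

M = 11.77

d = 1/p = 1/0.03610″ = 27.701 pc.
m − M = 5 log₁₀(27.701) − 5 = 7.2125 − 5 = 2.2125.
M = m − (m − M) = 13.98 − 2.2125 = 11.77.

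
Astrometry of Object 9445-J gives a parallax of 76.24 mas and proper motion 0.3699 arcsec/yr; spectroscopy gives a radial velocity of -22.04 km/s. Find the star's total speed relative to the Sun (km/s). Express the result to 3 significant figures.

d = 1/p = 1/0.07624″ = 13.116 pc.
v_t = 4.740 μ d = 4.740 × 0.3699 × 13.116 = 22.997 km/s.
v = √(v_r² + v_t²) = √((-22.04)² + 22.997²) = √1014.62 = 31.853 km/s.

31.9 km/s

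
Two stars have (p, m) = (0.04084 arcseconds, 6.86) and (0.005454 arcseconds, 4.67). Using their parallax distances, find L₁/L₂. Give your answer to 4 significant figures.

L₁/L₂ = 0.002373

d₁ = 1/p₁ = 1/0.04084″ = 24.486 pc; d₂ = 1/p₂ = 1/0.005454″ = 183.35 pc.
M₁ = m₁ − 5 log₁₀ d₁ + 5 = 6.86 − 6.9446 + 5 = 4.9154.
M₂ = 4.67 − 11.3164 + 5 = -1.6464.
L₁/L₂ = 10^(0.4(M₂ − M₁)) = 10^(0.4 × (-6.5618)) = 10^(-2.62472) = 0.0023729.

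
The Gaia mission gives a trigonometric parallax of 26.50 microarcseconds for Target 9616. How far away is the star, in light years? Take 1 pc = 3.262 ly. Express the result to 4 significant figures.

123100 light years

p = 26.50 microarcseconds = 0.00002650 arcsec.
d = 1/p = 1/0.00002650 = 37736 pc.
In light-years: 37736 × 3.262 = 1.2309 × 10^5 ly.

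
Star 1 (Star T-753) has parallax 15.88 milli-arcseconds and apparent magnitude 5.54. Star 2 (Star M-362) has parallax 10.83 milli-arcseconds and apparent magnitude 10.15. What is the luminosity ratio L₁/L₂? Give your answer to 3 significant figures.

L₁/L₂ = 32.5

d₁ = 1/p₁ = 1/0.01588″ = 62.972 pc; d₂ = 1/p₂ = 1/0.01083″ = 92.336 pc.
M₁ = m₁ − 5 log₁₀ d₁ + 5 = 5.54 − 8.9957 + 5 = 1.5443.
M₂ = 10.15 − 9.8269 + 5 = 5.3231.
L₁/L₂ = 10^(0.4(M₂ − M₁)) = 10^(0.4 × 3.7788) = 10^1.51152 = 32.473.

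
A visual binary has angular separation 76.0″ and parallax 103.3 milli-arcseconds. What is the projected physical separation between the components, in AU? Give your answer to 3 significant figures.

d = 1/p = 1/0.1033″ = 9.6805 pc.
At distance d (pc), an angle of θ arcsec spans θ·d AU: s = 76.0 × 9.6805 = 735.72 AU.

736 AU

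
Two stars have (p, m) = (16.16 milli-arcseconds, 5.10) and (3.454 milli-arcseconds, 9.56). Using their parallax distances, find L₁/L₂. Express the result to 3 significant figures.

L₁/L₂ = 2.78

d₁ = 1/p₁ = 1/0.01616″ = 61.881 pc; d₂ = 1/p₂ = 1/0.003454″ = 289.52 pc.
M₁ = m₁ − 5 log₁₀ d₁ + 5 = 5.10 − 8.9578 + 5 = 1.1422.
M₂ = 9.56 − 12.3084 + 5 = 2.2516.
L₁/L₂ = 10^(0.4(M₂ − M₁)) = 10^(0.4 × 1.1094) = 10^0.44376 = 2.7782.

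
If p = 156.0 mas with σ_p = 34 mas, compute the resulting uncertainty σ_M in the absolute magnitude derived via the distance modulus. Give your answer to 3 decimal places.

M = m − 5 log₁₀ d + 5 = m + 5 log₁₀ p + 5, so ∂M/∂p = 5/(p ln 10).
σ_M = (5/ln 10) · (σ_p/p) = 2.1715 × 34/156.0 = 2.1715 × 0.21795 = 0.47328.

σ_M = 0.473 mag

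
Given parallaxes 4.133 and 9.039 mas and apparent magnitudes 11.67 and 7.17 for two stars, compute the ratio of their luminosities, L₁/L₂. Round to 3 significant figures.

L₁/L₂ = 0.0758

d₁ = 1/p₁ = 1/0.004133″ = 241.95 pc; d₂ = 1/p₂ = 1/0.009039″ = 110.63 pc.
M₁ = m₁ − 5 log₁₀ d₁ + 5 = 11.67 − 11.9186 + 5 = 4.7514.
M₂ = 7.17 − 10.2194 + 5 = 1.9506.
L₁/L₂ = 10^(0.4(M₂ − M₁)) = 10^(0.4 × (-2.8008)) = 10^(-1.12032) = 0.075802.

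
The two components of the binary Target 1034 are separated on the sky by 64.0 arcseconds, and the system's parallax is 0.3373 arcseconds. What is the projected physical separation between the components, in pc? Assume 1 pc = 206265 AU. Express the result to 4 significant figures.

0.0009199 pc

d = 1/p = 1/0.3373″ = 2.9647 pc.
At distance d (pc), an angle of θ arcsec spans θ·d AU: s = 64.0 × 2.9647 = 189.74 AU.
= 189.74 / 206265 = 0.00091988 pc.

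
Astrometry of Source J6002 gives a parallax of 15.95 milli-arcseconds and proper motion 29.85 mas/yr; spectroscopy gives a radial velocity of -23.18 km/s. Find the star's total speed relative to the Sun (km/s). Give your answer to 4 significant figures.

24.82 km/s

d = 1/p = 1/0.01595″ = 62.696 pc.
μ = 29.85 mas/yr = 0.02985 ″/yr.
v_t = 4.740 μ d = 4.740 × 0.02985 × 62.696 = 8.8708 km/s.
v = √(v_r² + v_t²) = √((-23.18)² + 8.8708²) = √616.003 = 24.819 km/s.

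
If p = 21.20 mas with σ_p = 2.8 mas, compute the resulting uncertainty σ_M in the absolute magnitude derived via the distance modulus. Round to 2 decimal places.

M = m − 5 log₁₀ d + 5 = m + 5 log₁₀ p + 5, so ∂M/∂p = 5/(p ln 10).
σ_M = (5/ln 10) · (σ_p/p) = 2.1715 × 2.8/21.20 = 2.1715 × 0.13208 = 0.28681.

σ_M = 0.29 mag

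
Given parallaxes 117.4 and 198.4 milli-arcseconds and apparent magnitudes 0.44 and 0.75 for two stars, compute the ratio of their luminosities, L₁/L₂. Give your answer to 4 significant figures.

L₁/L₂ = 3.800

d₁ = 1/p₁ = 1/0.1174″ = 8.5179 pc; d₂ = 1/p₂ = 1/0.1984″ = 5.0403 pc.
M₁ = m₁ − 5 log₁₀ d₁ + 5 = 0.44 − 4.6517 + 5 = 0.7883.
M₂ = 0.75 − 3.5123 + 5 = 2.2377.
L₁/L₂ = 10^(0.4(M₂ − M₁)) = 10^(0.4 × 1.4494) = 10^0.57976 = 3.7998.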